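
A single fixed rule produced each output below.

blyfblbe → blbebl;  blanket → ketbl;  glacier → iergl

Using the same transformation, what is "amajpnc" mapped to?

In each case the input is transformed by: move the first 2 characters to the end (rotate left by 2), then delete the first 2 characters.
For "amajpnc", step one produces "ajpncam"; step two turns that into "pncam".

pncam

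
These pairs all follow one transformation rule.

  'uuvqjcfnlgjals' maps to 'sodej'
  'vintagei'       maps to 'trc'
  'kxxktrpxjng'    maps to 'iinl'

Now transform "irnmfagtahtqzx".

Each output is the input with this applied: keep one character in every 3, starting at position 1 (positions 1st, 4th, 7th, ...), then shift every letter 2 places backward in the alphabet (wrapping around).
"irnmfagtahtqzx" → "gkefx".

gkefx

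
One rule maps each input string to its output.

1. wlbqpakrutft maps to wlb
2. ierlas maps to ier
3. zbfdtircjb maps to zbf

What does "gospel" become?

The rule is to keep only the first 3 characters.
So "gospel" becomes "gos".

gos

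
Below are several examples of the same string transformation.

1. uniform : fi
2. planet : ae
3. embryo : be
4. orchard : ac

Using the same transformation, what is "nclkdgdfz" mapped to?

cd

Looking at the pairs, the operation is to sort the characters into alphabetical order, then keep only the first 2 characters.
"nclkdgdfz" → "cddfgklnz" → "cd".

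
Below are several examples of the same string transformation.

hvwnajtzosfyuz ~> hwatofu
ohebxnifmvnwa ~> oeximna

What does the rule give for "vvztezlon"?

In each case the input is transformed by: keep every other character starting from the first (positions 1st, 3rd, 5th, ...).
So "vvztezlon" becomes "vzeln".

vzeln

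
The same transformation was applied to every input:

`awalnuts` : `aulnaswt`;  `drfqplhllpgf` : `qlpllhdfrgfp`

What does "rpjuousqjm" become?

Rule — take characters alternately from the front and the back (1st, last, 2nd, 2nd-last, ...), then swap the front and back halves of the string.
"rpjuousqjm" → "rmpjjqusou" → "qusourmpjj".
(Check on "awalnuts": → "aswtauln" → "aulnaswt" ✓)

qusourmpjj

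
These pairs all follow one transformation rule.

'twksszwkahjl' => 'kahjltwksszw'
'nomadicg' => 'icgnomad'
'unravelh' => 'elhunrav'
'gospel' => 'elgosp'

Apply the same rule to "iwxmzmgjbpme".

jbpmeiwxmzmg

The pattern: move the first character to the end, then swap the front and back halves of the string.
For "iwxmzmgjbpme", step one produces "wxmzmgjbpmei"; step two turns that into "jbpmeiwxmzmg".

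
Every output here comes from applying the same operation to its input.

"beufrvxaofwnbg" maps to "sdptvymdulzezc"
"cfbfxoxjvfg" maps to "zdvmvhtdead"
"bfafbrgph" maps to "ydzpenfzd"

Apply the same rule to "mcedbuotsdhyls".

The pattern: shift every letter 2 places backward in the alphabet (wrapping around), then move the first 2 characters to the end (rotate left by 2).
Working it through for "mcedbuotsdhyls": intermediate "kacbzsmrqbfwjq", final "cbzsmrqbfwjqka".

cbzsmrqbfwjqka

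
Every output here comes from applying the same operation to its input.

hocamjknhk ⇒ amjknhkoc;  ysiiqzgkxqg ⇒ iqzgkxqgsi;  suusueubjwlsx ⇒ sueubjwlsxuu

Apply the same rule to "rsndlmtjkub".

dlmtjkubsn

In each case the input is transformed by: delete the first character, then move the first 2 characters to the end (rotate left by 2).
For "rsndlmtjkub" the result is "dlmtjkubsn".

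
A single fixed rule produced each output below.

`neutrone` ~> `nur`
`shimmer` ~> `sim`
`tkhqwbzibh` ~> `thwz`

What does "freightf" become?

feg

What's happening: delete the last 2 characters, then keep every other character starting from the first (positions 1st, 3rd, 5th, ...).
For "freightf" the result is "feg".
(Check on "neutrone": → "neutro" → "nur" ✓)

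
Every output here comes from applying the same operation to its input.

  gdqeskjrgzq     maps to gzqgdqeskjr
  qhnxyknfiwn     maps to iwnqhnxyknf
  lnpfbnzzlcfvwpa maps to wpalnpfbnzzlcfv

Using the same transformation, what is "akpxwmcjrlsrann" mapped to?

The pattern: move the last 3 characters to the front (rotate right by 3).
On "akpxwmcjrlsrann" that produces "annakpxwmcjrlsr".

annakpxwmcjrlsr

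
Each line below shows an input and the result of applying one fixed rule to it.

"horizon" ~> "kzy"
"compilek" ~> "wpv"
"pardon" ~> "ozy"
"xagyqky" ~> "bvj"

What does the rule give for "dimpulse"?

Looking at the pairs, the operation is to shift every letter 11 places forward in the alphabet (wrapping around), then keep only the last 3 characters.
Working it through for "dimpulse": intermediate "otxafwdp", final "wdp".

wdp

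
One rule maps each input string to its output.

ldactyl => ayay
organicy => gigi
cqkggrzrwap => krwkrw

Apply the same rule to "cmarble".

Looking at the pairs, the operation is to keep one character in every 3, starting at position 3 (positions 3rd, 6th, 9th, ...), then write the whole string twice.
For "cmarble" the result is "alal".
(Check on "cqkggrzrwap": → "krw" → "krwkrw" ✓)

alal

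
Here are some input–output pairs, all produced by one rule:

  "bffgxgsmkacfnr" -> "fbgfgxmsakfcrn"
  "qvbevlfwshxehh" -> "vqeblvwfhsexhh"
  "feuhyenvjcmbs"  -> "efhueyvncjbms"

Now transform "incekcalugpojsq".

nieccklaguopsjq

Rule — swap each adjacent pair of characters (1↔2, 3↔4, ...).
Applying that to "incekcalugpojsq" gives "nieccklaguopsjq".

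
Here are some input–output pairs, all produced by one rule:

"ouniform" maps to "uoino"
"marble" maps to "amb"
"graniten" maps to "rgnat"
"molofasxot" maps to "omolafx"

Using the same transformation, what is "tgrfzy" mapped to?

The transformation: swap each adjacent pair of characters (1↔2, 3↔4, ...), then delete the last 3 characters.
Starting from "tgrfzy": after the first operation, "gtfryz"; after the second, "gtf".

gtf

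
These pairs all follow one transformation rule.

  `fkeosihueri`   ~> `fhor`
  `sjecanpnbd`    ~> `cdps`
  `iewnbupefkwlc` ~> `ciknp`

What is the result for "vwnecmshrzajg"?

egsvz

In each case the input is transformed by: keep one character in every 3, starting at position 1 (positions 1st, 4th, 7th, ...), then sort the characters into alphabetical order.
On "vwnecmshrzajg": the first step gives "veszg", and the second then gives "egsvz".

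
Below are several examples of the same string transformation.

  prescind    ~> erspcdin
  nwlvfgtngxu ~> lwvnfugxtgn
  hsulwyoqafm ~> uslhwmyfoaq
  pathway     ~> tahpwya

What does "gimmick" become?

mimgikc

Rule — move the first 2 characters to the end (rotate left by 2), then take characters alternately from the front and the back (1st, last, 2nd, 2nd-last, ...).
Starting from "gimmick": after the first operation, "mmickgi"; after the second, "mimgikc".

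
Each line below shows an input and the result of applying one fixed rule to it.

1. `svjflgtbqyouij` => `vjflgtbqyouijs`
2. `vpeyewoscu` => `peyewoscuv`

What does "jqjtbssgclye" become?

What's happening: move the first character to the end.
For "jqjtbssgclye" the result is "qjtbssgclyej".

qjtbssgclyej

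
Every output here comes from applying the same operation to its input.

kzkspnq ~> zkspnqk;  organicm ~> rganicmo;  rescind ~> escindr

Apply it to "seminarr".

Looking at the pairs, the operation is to move the first character to the end.
So "seminarr" becomes "eminarrs".

eminarrs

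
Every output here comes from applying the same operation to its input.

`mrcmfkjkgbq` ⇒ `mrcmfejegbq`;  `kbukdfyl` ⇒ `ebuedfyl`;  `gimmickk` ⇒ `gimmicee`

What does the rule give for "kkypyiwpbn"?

eeypyiwpbn

The pattern: replace every "k" with "e".
Doing the same to "kkypyiwpbn": "eeypyiwpbn".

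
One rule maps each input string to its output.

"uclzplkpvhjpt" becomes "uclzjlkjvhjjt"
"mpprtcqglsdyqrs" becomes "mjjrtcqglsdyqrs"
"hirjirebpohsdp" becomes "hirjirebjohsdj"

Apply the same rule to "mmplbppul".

The rule is to replace every "p" with "j".
Doing the same to "mmplbppul": "mmjlbjjul".

mmjlbjjul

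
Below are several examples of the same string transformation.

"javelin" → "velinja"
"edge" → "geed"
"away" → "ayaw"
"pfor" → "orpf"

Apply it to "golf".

lfgo

The rule is to move the first 2 characters to the end (rotate left by 2).
On "golf" that produces "lfgo".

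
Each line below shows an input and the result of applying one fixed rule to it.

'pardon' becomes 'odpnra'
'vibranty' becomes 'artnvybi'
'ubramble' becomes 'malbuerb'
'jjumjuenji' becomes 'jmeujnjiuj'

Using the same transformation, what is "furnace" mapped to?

anecufr

The pattern: move the first 3 characters to the end (rotate left by 3), then swap each adjacent pair of characters (1↔2, 3↔4, ...).
Applying both steps to "furnace": "nacefur", then "anecufr".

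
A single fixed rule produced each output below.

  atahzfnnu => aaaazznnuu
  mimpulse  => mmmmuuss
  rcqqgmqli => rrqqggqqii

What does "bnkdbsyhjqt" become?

The transformation: keep every other character starting from the first (positions 1st, 3rd, 5th, ...), then double every character.
Starting from "bnkdbsyhjqt": after the first operation, "bkbyjt"; after the second, "bbkkbbyyjjtt".

bbkkbbyyjjtt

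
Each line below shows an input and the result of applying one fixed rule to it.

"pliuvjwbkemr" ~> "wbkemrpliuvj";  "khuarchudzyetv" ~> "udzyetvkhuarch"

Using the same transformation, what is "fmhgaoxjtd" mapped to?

oxjtdfmhga

The pattern: swap the front and back halves of the string.
Applying that to "fmhgaoxjtd" gives "oxjtdfmhga".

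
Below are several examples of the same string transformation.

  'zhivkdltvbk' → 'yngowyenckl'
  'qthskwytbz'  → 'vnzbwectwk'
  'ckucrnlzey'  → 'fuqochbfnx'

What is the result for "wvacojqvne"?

frmtyqhzyd

In each case the input is transformed by: shift every letter 3 places forward in the alphabet (wrapping around), then move the first 3 characters to the end (rotate left by 3).
Starting from "wvacojqvne": after the first operation, "zydfrmtyqh"; after the second, "frmtyqhzyd".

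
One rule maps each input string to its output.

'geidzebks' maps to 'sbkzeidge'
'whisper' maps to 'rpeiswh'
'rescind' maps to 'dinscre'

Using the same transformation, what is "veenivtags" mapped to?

gstaivenve

In each case the input is transformed by: swap each adjacent pair of characters (1↔2, 3↔4, ...), then reverse the string.
Starting from "veenivtags": after the first operation, "evneviatsg"; after the second, "gstaivenve".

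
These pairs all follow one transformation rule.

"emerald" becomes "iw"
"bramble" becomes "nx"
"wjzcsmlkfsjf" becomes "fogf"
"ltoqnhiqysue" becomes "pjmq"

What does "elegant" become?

In each case the input is transformed by: shift every letter 4 places backward in the alphabet (wrapping around), then keep one character in every 3, starting at position 2 (positions 2nd, 5th, 8th, ...).
So "elegant" becomes "hw".
(Check on "bramble": → "xnwixha" → "nx" ✓)

hw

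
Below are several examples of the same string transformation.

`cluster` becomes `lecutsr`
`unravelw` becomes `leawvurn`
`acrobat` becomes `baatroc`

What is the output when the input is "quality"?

liayutq

Rule — sort the characters into reverse alphabetical order, then move the last 3 characters to the front (rotate right by 3).
"quality" → "yutqlia" → "liayutq".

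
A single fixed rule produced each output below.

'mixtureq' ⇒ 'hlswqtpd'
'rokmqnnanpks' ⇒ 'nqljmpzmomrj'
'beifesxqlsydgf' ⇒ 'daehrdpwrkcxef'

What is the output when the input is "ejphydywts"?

Rule — shift every letter 1 place backward in the alphabet (wrapping around), then swap each adjacent pair of characters (1↔2, 3↔4, ...).
For "ejphydywts", step one produces "diogxcxvsr"; step two turns that into "idgocxvxrs".

idgocxvxrs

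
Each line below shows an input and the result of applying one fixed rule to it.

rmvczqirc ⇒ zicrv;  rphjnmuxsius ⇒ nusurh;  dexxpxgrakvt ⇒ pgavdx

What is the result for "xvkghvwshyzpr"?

hwhzrxk

The rule is to keep every other character starting from the first (positions 1st, 3rd, 5th, ...), then move the first 2 characters to the end (rotate left by 2).
For "xvkghvwshyzpr", step one produces "xkhwhzr"; step two turns that into "hwhzrxk".
(Check on "rmvczqirc": → "rvzic" → "zicrv" ✓)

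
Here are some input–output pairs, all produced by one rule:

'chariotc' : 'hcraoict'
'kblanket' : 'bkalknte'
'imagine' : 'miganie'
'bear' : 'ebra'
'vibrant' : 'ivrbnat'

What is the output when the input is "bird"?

ibdr

What's happening: swap each adjacent pair of characters (1↔2, 3↔4, ...).
Applying that to "bird" gives "ibdr".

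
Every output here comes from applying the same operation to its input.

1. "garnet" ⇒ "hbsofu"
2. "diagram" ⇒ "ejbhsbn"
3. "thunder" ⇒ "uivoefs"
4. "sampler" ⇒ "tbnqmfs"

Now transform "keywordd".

lfzxpsee

Looking at the pairs, the operation is to shift every letter 1 place forward in the alphabet (wrapping around).
Applying that to "keywordd" gives "lfzxpsee".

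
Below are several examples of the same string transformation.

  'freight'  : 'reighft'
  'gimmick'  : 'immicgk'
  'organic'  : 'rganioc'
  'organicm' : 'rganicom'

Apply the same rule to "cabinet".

abinect

Looking at the pairs, the operation is to swap the first and last characters, then move the first character to the end.
Applying both steps to "cabinet": "tabinec", then "abinect".
(Check on "organic": → "crganio" → "rganioc" ✓)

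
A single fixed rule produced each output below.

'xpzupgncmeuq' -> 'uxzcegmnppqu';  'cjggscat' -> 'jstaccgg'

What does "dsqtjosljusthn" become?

Each output is the input with this applied: sort the characters into alphabetical order, then move the last 3 characters to the front (rotate right by 3).
"dsqtjosljusthn" → "dhjjlnoqsssttu" → "ttudhjjlnoqsss".

ttudhjjlnoqsss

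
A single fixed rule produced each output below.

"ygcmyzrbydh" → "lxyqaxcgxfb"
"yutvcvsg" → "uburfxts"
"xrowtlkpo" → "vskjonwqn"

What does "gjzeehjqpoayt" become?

Looking at the pairs, the operation is to shift every letter 1 place backward in the alphabet (wrapping around), then move the first 3 characters to the end (rotate left by 3).
Starting from "gjzeehjqpoayt": after the first operation, "fiyddgiponzxs"; after the second, "ddgiponzxsfiy".

ddgiponzxsfiy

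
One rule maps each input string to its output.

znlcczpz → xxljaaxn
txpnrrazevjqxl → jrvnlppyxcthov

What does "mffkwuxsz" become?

Looking at the pairs, the operation is to shift every letter 2 places backward in the alphabet (wrapping around), then move the last character to the front.
So "mffkwuxsz" becomes "xkddiusvq".

xkddiusvq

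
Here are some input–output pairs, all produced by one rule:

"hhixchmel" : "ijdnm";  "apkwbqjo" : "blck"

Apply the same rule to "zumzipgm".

anjh

Each output is the input with this applied: shift every letter 1 place forward in the alphabet (wrapping around), then keep every other character starting from the first (positions 1st, 3rd, 5th, ...).
For "zumzipgm", step one produces "avnajqhn"; step two turns that into "anjh".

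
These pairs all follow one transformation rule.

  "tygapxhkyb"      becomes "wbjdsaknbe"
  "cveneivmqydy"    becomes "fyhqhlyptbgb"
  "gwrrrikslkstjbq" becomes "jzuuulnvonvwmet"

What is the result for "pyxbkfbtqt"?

The rule is to shift every letter 3 places forward in the alphabet (wrapping around).
For "pyxbkfbtqt" the result is "sbaeniewtw".

sbaeniewtw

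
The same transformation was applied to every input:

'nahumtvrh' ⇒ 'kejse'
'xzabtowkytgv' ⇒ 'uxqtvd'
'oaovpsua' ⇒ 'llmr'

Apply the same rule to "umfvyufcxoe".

rcvcub

The transformation: keep every other character starting from the first (positions 1st, 3rd, 5th, ...), then shift every letter 3 places backward in the alphabet (wrapping around).
Working it through for "umfvyufcxoe": intermediate "ufyfxe", final "rcvcub".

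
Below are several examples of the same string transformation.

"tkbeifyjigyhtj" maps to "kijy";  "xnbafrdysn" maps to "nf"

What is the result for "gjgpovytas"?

Looking at the pairs, the operation is to delete the last 3 characters, then keep one character in every 3, starting at position 2 (positions 2nd, 5th, 8th, ...).
Applying both steps to "gjgpovytas": "gjgpovy", then "jo".

jo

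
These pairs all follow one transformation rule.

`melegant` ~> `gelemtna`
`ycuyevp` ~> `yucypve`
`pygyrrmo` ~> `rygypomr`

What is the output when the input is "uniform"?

Looking at the pairs, the operation is to move the last 3 characters to the front (rotate right by 3), then reverse the string.
On "uniform": the first step gives "ormunif", and the second then gives "finumro".
(Check on "pygyrrmo": → "rmopygyr" → "rygypomr" ✓)

finumro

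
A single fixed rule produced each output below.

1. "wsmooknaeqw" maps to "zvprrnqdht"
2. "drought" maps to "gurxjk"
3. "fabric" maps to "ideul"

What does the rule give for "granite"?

judqlw

The transformation: shift every letter 3 places forward in the alphabet (wrapping around), then delete the last character.
Applying both steps to "granite": "judqlwh", then "judqlw".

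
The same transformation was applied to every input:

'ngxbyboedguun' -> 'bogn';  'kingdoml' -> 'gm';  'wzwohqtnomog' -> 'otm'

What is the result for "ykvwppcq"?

The pattern: keep one character in every 3, starting at position 1 (positions 1st, 4th, 7th, ...), then delete the first character.
For "ykvwppcq", step one produces "ywc"; step two turns that into "wc".

wc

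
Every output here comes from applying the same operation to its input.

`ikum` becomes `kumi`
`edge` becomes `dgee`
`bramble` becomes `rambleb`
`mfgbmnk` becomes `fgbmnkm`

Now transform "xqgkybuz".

The transformation: move the first character to the end.
For "xqgkybuz" the result is "qgkybuzx".

qgkybuzx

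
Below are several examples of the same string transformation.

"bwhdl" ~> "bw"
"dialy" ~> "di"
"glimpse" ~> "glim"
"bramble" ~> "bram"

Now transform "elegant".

In each case the input is transformed by: delete the last 3 characters.
So "elegant" becomes "eleg".

eleg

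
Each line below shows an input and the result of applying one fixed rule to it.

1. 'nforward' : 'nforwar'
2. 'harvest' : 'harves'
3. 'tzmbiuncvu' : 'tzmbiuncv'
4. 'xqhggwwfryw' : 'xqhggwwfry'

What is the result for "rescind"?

rescin

The rule is to delete the last character.
Doing the same to "rescind": "rescin".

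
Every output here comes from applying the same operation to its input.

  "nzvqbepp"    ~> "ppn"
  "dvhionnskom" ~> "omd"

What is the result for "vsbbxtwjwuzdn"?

dnv

The transformation: move the first character to the end, then keep only the last 3 characters.
"vsbbxtwjwuzdn" → "sbbxtwjwuzdnv" → "dnv".
(Check on "nzvqbepp": → "zvqbeppn" → "ppn" ✓)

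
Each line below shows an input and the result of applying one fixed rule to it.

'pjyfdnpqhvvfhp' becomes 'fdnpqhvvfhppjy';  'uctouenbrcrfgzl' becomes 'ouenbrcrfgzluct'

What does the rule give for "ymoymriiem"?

ymriiemymo

The transformation: move the first 3 characters to the end (rotate left by 3).
So "ymoymriiem" becomes "ymriiemymo".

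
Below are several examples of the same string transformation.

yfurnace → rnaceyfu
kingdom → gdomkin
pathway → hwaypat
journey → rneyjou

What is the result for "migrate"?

Looking at the pairs, the operation is to move the first 3 characters to the end (rotate left by 3).
Applying that to "migrate" gives "ratemig".

ratemig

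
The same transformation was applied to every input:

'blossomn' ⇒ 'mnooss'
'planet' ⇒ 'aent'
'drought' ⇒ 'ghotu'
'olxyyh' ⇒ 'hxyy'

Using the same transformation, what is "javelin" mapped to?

eilnv

The transformation: delete the first 2 characters, then sort the characters into alphabetical order.
On "javelin": the first step gives "velin", and the second then gives "eilnv".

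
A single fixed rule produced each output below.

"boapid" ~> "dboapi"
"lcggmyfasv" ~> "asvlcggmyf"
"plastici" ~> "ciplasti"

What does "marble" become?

emarbl

In each case the input is transformed by: move the first 2 characters to the end (rotate left by 2), then swap the front and back halves of the string.
For "marble" the result is "emarbl".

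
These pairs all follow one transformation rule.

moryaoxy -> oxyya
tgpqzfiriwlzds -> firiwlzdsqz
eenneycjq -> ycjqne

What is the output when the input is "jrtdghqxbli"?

Rule — delete the first 3 characters, then move the first 2 characters to the end (rotate left by 2).
Applying both steps to "jrtdghqxbli": "dghqxbli", then "hqxblidg".

hqxblidg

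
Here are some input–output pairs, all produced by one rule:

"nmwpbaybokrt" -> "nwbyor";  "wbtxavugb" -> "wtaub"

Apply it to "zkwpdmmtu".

The rule is to keep every other character starting from the first (positions 1st, 3rd, 5th, ...).
Applying that to "zkwpdmmtu" gives "zwdmu".

zwdmu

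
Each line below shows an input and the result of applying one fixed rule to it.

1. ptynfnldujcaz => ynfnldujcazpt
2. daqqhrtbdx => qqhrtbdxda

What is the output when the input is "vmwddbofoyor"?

wddbofoyorvm

The pattern: move the first 2 characters to the end (rotate left by 2).
On "vmwddbofoyor" that produces "wddbofoyorvm".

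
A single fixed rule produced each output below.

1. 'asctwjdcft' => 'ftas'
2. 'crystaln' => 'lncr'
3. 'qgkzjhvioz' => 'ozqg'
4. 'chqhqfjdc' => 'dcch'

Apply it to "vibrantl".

tlvi

Looking at the pairs, the operation is to move the first 2 characters to the end (rotate left by 2), then keep only the last 4 characters.
"vibrantl" → "tlvi".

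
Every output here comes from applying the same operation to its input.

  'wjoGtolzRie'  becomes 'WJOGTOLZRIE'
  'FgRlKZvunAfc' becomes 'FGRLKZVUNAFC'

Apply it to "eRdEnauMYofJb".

ERDENAUMYOFJB

In each case the input is transformed by: convert every letter to uppercase.
So "eRdEnauMYofJb" becomes "ERDENAUMYOFJB".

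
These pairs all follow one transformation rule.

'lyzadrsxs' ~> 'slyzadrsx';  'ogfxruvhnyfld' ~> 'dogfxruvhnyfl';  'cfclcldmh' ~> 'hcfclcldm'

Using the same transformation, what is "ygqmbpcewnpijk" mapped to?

kygqmbpcewnpij

Rule — move the last character to the front.
"ygqmbpcewnpijk" → "kygqmbpcewnpij".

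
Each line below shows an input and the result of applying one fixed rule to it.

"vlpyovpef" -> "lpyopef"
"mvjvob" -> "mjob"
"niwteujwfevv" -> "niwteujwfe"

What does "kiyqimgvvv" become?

kiyqimg

What's happening: remove every "v".
Doing the same to "kiyqimgvvv": "kiyqimg".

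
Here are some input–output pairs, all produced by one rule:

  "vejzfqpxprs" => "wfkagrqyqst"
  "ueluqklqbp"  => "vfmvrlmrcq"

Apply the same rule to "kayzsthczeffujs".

The rule is to shift every letter 1 place forward in the alphabet (wrapping around).
"kayzsthczeffujs" → "lbzatuidafggvkt".

lbzatuidafggvkt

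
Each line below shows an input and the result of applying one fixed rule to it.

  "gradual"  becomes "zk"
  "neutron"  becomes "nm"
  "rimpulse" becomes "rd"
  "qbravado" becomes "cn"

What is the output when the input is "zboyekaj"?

zi

Looking at the pairs, the operation is to shift every letter 1 place backward in the alphabet (wrapping around), then keep only the last 2 characters.
Applying both steps to "zboyekaj": "yanxdjzi", then "zi".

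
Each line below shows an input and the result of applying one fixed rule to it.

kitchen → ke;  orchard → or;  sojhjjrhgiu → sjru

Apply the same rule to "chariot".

co

What's happening: swap each adjacent pair of characters (1↔2, 3↔4, ...), then keep one character in every 3, starting at position 2 (positions 2nd, 5th, 8th, ...).
Working it through for "chariot": intermediate "hcraoit", final "co".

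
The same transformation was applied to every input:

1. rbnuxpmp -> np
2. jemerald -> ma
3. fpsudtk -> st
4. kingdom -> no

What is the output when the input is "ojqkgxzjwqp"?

In each case the input is transformed by: keep one character in every 3, starting at position 3 (positions 3rd, 6th, 9th, ...).
On "ojqkgxzjwqp" that produces "qxw".

qxw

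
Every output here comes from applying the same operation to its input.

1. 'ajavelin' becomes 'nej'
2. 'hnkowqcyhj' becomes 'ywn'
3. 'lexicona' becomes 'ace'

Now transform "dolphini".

iho

Looking at the pairs, the operation is to keep one character in every 3, starting at position 2 (positions 2nd, 5th, 8th, ...), then reverse the string.
Working it through for "dolphini": intermediate "ohi", final "iho".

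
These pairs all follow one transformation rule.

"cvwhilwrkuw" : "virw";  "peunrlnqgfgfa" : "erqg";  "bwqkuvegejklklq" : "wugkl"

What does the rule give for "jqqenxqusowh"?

What's happening: keep one character in every 3, starting at position 2 (positions 2nd, 5th, 8th, ...).
For "jqqenxqusowh" the result is "qnuw".

qnuw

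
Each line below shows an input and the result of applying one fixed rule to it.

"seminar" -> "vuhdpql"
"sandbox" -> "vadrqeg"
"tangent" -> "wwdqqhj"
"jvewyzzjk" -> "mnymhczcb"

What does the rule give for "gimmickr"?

The pattern: shift every letter 3 places forward in the alphabet (wrapping around), then take characters alternately from the front and the back (1st, last, 2nd, 2nd-last, ...).
Working it through for "gimmickr": intermediate "jlpplfnu", final "julnpfpl".

julnpfpl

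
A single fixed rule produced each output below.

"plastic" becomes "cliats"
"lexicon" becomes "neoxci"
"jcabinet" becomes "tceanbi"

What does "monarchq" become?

qohncar

Looking at the pairs, the operation is to take characters alternately from the front and the back (1st, last, 2nd, 2nd-last, ...), then delete the first character.
Applying both steps to "monarchq": "mqohncar", then "qohncar".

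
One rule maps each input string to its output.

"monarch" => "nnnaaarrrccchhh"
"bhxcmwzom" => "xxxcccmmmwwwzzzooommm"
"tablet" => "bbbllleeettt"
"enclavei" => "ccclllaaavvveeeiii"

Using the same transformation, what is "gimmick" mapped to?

mmmmmmiiiccckkk

Rule — delete the first 2 characters, then repeat every character 3 times.
Applying both steps to "gimmick": "mmick", then "mmmmmmiiiccckkk".
(Check on "tablet": → "blet" → "bbbllleeettt" ✓)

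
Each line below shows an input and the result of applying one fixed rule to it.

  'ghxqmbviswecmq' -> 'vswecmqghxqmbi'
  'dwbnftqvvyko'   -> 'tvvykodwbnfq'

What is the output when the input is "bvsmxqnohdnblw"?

In each case the input is transformed by: swap the front and back halves of the string, then swap the first and last characters.
Starting from "bvsmxqnohdnblw": after the first operation, "ohdnblwbvsmxqn"; after the second, "nhdnblwbvsmxqo".

nhdnblwbvsmxqo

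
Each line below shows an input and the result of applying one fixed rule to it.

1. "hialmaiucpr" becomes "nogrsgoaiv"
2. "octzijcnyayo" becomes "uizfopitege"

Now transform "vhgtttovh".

bnmzzzub

Looking at the pairs, the operation is to delete the last character, then shift every letter 6 places forward in the alphabet (wrapping around).
"vhgtttovh" → "vhgtttov" → "bnmzzzub".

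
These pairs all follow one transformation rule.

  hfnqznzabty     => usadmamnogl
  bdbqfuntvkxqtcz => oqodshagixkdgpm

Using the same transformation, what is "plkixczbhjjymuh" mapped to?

cyxvkpmouwwlzhu

The rule is to shift every letter 13 places forward in the alphabet (wrapping around) — i.e. ROT13.
So "plkixczbhjjymuh" becomes "cyxvkpmouwwlzhu".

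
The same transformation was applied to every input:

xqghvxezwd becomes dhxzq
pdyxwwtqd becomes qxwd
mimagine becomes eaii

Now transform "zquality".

yaiq

Rule — keep every other character starting from the second (positions 2nd, 4th, 6th, ...), then swap the first and last characters.
On "zquality": the first step gives "qaiy", and the second then gives "yaiq".
(Check on "pdyxwwtqd": → "dxwq" → "qxwd" ✓)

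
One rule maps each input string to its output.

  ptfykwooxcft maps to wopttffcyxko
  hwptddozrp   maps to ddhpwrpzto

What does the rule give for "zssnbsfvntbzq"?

vfzqszsbntbns

Looking at the pairs, the operation is to take characters alternately from the front and the back (1st, last, 2nd, 2nd-last, ...), then move the last 2 characters to the front (rotate right by 2).
Starting from "zssnbsfvntbzq": after the first operation, "zqszsbntbnsvf"; after the second, "vfzqszsbntbns".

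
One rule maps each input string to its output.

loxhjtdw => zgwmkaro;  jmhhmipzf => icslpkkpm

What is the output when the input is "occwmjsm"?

The rule is to reverse the string, then shift every letter 3 places forward in the alphabet (wrapping around).
Working it through for "occwmjsm": intermediate "msjmwcco", final "pvmpzffr".

pvmpzffr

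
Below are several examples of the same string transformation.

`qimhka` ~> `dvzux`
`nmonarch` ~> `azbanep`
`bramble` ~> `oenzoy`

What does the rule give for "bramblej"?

oenzoyr

The transformation: shift every letter 13 places forward in the alphabet (wrapping around) — i.e. ROT13, then delete the last character.
Applying both steps to "bramblej": "oenzoyrw", then "oenzoyr".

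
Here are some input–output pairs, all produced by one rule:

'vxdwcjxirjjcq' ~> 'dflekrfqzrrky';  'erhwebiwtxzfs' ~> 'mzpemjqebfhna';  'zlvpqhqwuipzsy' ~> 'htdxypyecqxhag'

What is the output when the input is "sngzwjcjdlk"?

The pattern: shift every letter 8 places forward in the alphabet (wrapping around).
For "sngzwjcjdlk" the result is "avoherkrlts".

avoherkrlts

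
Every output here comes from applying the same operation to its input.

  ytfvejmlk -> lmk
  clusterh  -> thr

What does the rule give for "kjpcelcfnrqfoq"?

The rule is to swap each adjacent pair of characters (1↔2, 3↔4, ...), then keep only the last 3 characters.
For "kjpcelcfnrqfoq", step one produces "jkcplefcrnfqqo"; step two turns that into "qqo".

qqo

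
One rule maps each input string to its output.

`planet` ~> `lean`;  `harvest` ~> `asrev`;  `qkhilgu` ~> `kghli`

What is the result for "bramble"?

Each output is the input with this applied: take characters alternately from the front and the back (1st, last, 2nd, 2nd-last, ...), then delete the first 2 characters.
"bramble" → "berlabm" → "rlabm".

rlabm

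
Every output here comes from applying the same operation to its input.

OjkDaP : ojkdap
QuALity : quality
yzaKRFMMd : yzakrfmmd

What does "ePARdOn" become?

epardon

In each case the input is transformed by: convert every letter to lowercase.
Applying that to "ePARdOn" gives "epardon".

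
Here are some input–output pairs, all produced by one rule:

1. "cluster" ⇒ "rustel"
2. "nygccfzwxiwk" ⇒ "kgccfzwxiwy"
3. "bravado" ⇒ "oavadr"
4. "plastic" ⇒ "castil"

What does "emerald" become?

Each output is the input with this applied: delete the first character, then swap the first and last characters.
For "emerald", step one produces "merald"; step two turns that into "deralm".

deralm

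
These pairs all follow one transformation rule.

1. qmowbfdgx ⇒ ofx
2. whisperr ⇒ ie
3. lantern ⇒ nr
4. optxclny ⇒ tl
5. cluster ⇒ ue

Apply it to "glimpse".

What's happening: keep one character in every 3, starting at position 3 (positions 3rd, 6th, 9th, ...).
So "glimpse" becomes "is".

is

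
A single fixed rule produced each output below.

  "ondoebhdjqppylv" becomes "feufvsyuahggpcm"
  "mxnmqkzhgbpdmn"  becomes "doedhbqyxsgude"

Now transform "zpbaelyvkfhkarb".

What's happening: shift every letter 9 places backward in the alphabet (wrapping around).
On "zpbaelyvkfhkarb" that produces "qgsrvcpmbwybris".

qgsrvcpmbwybris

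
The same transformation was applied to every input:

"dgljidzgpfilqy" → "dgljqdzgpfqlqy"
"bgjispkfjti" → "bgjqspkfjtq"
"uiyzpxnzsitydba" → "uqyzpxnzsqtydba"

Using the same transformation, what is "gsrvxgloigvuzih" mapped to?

The pattern: replace every "i" with "q".
So "gsrvxgloigvuzih" becomes "gsrvxgloqgvuzqh".

gsrvxgloqgvuzqh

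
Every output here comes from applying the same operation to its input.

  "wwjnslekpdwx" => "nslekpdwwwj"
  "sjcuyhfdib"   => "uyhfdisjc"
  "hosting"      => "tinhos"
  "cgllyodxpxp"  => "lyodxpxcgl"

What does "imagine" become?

ginima

Looking at the pairs, the operation is to delete the last character, then move the first 3 characters to the end (rotate left by 3).
"imagine" → "imagin" → "ginima".
(Check on "sjcuyhfdib": → "sjcuyhfdi" → "uyhfdisjc" ✓)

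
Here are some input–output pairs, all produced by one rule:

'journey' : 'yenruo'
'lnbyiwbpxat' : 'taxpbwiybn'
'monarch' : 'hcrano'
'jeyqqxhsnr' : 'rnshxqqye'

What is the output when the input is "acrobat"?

taborc

What's happening: delete the first character, then reverse the string.
For "acrobat", step one produces "crobat"; step two turns that into "taborc".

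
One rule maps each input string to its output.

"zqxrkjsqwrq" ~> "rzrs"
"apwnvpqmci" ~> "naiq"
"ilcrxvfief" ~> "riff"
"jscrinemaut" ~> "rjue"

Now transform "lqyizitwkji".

What's happening: keep one character in every 3, starting at position 1 (positions 1st, 4th, 7th, ...), then swap each adjacent pair of characters (1↔2, 3↔4, ...).
Applying both steps to "lqyizitwkji": "litj", then "iljt".

iljt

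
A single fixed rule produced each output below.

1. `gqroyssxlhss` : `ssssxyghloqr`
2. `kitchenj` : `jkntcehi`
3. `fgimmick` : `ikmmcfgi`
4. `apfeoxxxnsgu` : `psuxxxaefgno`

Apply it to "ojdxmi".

moxdij

The pattern: sort the characters into alphabetical order, then swap the front and back halves of the string.
Starting from "ojdxmi": after the first operation, "dijmox"; after the second, "moxdij".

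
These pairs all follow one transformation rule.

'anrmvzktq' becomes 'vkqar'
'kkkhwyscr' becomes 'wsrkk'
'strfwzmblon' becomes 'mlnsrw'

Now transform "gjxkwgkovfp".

kvpgxw

Each output is the input with this applied: keep every other character starting from the first (positions 1st, 3rd, 5th, ...), then move the last 3 characters to the front (rotate right by 3).
For "gjxkwgkovfp" the result is "kvpgxw".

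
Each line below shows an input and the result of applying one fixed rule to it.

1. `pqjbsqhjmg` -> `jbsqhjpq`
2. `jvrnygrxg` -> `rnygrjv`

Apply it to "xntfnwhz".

tfnwxn

Looking at the pairs, the operation is to delete the last 2 characters, then move the first 2 characters to the end (rotate left by 2).
Applying both steps to "xntfnwhz": "xntfnw", then "tfnwxn".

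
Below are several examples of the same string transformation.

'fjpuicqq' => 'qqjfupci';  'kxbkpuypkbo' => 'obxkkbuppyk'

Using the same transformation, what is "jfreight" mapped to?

The transformation: move the last 2 characters to the front (rotate right by 2), then swap each adjacent pair of characters (1↔2, 3↔4, ...).
Starting from "jfreight": after the first operation, "htjfreig"; after the second, "thfjergi".

thfjergi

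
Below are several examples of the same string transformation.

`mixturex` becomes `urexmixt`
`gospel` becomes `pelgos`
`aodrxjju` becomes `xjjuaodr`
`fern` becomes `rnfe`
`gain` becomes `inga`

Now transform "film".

In each case the input is transformed by: swap the front and back halves of the string.
Applying that to "film" gives "lmfi".

lmfi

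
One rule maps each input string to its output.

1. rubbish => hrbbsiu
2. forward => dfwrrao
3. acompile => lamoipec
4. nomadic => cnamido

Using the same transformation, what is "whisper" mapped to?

rwsieph

Looking at the pairs, the operation is to swap each adjacent pair of characters (1↔2, 3↔4, ...), then swap the first and last characters.
Applying both steps to "whisper": "hwsiepr", then "rwsieph".
(Check on "rubbish": → "urbbsih" → "hrbbsiu" ✓)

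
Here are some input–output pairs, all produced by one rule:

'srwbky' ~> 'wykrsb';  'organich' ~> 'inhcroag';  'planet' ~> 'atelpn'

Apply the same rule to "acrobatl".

abltcaor

The rule is to swap each adjacent pair of characters (1↔2, 3↔4, ...), then swap the front and back halves of the string.
Working it through for "acrobatl": intermediate "caorablt", final "abltcaor".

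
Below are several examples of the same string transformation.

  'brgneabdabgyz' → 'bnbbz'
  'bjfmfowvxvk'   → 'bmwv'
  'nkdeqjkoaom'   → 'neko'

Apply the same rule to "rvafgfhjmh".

Each output is the input with this applied: keep one character in every 3, starting at position 1 (positions 1st, 4th, 7th, ...).
For "rvafgfhjmh" the result is "rfhh".

rfhh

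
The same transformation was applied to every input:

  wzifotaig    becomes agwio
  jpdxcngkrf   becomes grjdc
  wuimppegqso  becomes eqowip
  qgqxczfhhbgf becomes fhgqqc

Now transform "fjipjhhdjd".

In each case the input is transformed by: keep every other character starting from the first (positions 1st, 3rd, 5th, ...), then move the first 3 characters to the end (rotate left by 3).
For "fjipjhhdjd", step one produces "fijhj"; step two turns that into "hjfij".

hjfij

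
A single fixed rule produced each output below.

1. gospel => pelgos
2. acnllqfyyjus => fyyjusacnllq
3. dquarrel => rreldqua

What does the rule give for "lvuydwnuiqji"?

Looking at the pairs, the operation is to swap the front and back halves of the string.
For "lvuydwnuiqji" the result is "nuiqjilvuydw".

nuiqjilvuydw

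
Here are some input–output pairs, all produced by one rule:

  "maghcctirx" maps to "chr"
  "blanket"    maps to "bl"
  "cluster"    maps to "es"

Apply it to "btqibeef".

Each output is the input with this applied: sort the characters into alphabetical order, then keep one character in every 3, starting at position 2 (positions 2nd, 5th, 8th, ...).
Applying that to "btqibeef" gives "bft".
(Check on "blanket": → "abeklnt" → "bl" ✓)

bft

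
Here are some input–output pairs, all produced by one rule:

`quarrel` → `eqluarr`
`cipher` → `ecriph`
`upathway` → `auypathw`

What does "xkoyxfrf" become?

rxfkoyxf

Looking at the pairs, the operation is to swap the first and last characters, then move the last 2 characters to the front (rotate right by 2).
On "xkoyxfrf" that produces "rxfkoyxf".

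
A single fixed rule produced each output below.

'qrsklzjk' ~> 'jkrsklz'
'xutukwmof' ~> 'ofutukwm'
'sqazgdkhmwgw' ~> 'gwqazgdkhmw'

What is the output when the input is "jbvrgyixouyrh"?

rhbvrgyixouy

In each case the input is transformed by: delete the first character, then move the last 2 characters to the front (rotate right by 2).
Applying both steps to "jbvrgyixouyrh": "bvrgyixouyrh", then "rhbvrgyixouy".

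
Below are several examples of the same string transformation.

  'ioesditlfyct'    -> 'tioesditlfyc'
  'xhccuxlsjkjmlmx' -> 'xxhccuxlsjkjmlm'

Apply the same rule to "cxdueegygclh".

The pattern: move the last character to the front.
For "cxdueegygclh" the result is "hcxdueegygcl".

hcxdueegygcl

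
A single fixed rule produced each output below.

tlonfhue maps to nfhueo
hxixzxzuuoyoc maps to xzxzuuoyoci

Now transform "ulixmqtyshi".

xmqtyshii

The pattern: delete the first 2 characters, then move the first character to the end.
On "ulixmqtyshi" that produces "xmqtyshii".
(Check on "hxixzxzuuoyoc": → "ixzxzuuoyoc" → "xzxzuuoyoci" ✓)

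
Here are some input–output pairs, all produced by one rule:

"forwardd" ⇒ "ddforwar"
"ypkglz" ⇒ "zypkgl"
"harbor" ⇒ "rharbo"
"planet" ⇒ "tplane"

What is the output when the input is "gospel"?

Each output is the input with this applied: move the first 2 characters to the end (rotate left by 2), then swap the front and back halves of the string.
On "gospel" that produces "lgospe".

lgospe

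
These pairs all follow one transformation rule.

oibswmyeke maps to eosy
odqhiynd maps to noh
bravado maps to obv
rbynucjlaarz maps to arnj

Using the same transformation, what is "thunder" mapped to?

rtn

Each output is the input with this applied: keep one character in every 3, starting at position 1 (positions 1st, 4th, 7th, ...), then move the last character to the front.
For "thunder", step one produces "tnr"; step two turns that into "rtn".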